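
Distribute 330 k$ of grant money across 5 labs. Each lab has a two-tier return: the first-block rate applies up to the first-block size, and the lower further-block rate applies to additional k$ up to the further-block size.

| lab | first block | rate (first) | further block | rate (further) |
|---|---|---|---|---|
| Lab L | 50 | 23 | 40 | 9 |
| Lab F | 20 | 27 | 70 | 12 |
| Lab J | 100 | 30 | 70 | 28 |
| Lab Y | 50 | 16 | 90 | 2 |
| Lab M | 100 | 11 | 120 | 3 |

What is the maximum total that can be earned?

7930

Treat each block as its own option and order by rate: Lab J/first 30 > Lab J/second 28 > Lab F/first 27 > Lab L/first 23 > Lab Y/first 16 > Lab F/second 12 > Lab M/first 11 > Lab L/second 9 > Lab M/second 3 > Lab Y/second 2.
Fill Lab J first block (100 at 30) → 230 left.
Fill Lab J second block (70 at 28) → 160 left.
Lab F/first (27): +20 → 140 left.
Lab L first at 23: fill all 50 → 90 left.
Fill Lab Y first block (50 at 16) → 40 left.
Lab F second at 12: only 40 left, fill 40.
Total = 30×100 + 28×70 + 27×20 + 23×50 + 16×50 + 12×40 = 7930.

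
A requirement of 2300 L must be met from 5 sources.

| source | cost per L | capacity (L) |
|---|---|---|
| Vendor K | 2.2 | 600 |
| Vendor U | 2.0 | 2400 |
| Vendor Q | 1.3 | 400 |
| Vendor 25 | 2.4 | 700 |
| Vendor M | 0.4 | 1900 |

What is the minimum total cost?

Cheapest first:
Vendor M at 0.4: take all 1900 L — 400 still needed.
Vendor Q at 1.3: take all 400 L — 0 still needed.
Vendor U, Vendor K, Vendor 25: unused.
Cost = 1900×0.4 + 400×1.3 = 1280.

1280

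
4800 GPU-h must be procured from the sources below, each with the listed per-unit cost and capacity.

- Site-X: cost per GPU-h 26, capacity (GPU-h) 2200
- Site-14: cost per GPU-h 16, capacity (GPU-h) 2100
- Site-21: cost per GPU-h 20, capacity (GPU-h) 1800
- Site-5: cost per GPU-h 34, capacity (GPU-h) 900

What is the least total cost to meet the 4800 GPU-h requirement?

93000

Use sources in increasing cost order.
Site-14 at 16: take all 2100 GPU-h → 2700 still needed.
Site-21 at 20: take all 1800 GPU-h → 900 still needed.
Take 900 from Site-X at 26 to finish.
Site-5: unused.
Cost = 2100×16 + 1800×20 + 900×26 = 93000.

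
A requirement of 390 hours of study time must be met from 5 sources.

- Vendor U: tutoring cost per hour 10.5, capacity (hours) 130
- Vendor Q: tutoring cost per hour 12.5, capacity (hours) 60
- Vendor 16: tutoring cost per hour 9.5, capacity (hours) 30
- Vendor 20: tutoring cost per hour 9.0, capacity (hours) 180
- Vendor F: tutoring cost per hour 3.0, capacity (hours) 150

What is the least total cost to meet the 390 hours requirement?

2670

Cheapest first:
Take 150 from Vendor F at 3.0 ; need 240 more.
Vendor 20 at 9.0: take all 180 hours ; 60 still needed.
Vendor 16 (9.5): use full 30 ; 30 hours to go.
Take 30 from Vendor U at 10.5 to finish.
Vendor Q: unused.
Cost = 150×3.0 + 180×9.0 + 30×9.5 + 30×10.5 = 2670.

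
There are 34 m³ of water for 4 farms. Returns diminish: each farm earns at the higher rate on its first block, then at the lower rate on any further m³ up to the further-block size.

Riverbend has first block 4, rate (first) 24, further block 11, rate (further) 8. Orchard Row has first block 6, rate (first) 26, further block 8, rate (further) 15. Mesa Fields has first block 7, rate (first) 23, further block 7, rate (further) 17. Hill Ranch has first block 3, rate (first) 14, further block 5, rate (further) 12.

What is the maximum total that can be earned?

680

Order all 8 blocks by rate: Orchard Row/T1 26 > Riverbend/T1 24 > Mesa Fields/T1 23 > Mesa Fields/T2 17 > Orchard Row/T2 15 > Hill Ranch/T1 14 > Hill Ranch/T2 12 > Riverbend/T2 8.
Fill Orchard Row T1 block (6 at 26) — 28 left.
Riverbend T1 at 24: fill all 4 — 24 left.
Mesa Fields T1 at 23: fill all 7 — 17 left.
Mesa Fields/T2 (17): +7 — 10 left.
Fill Orchard Row T2 block (8 at 15) — 2 left.
Hill Ranch T1 at 14: only 2 left, fill 2.
Total = 26×6 + 24×4 + 23×7 + 17×7 + 15×8 + 14×2 = 680.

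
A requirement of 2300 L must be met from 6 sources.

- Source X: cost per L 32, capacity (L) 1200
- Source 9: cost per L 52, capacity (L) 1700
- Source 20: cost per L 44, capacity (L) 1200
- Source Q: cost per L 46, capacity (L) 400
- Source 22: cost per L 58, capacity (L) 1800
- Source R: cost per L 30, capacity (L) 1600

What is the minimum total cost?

70400

Cheapest first:
Source R (30): use full 1600 → 700 L to go.
Source X (32): take the remaining 700 → done.
Source 20, Source Q, Source 9, Source 22: unused.
Cost = 1600×30 + 700×32 = 70400.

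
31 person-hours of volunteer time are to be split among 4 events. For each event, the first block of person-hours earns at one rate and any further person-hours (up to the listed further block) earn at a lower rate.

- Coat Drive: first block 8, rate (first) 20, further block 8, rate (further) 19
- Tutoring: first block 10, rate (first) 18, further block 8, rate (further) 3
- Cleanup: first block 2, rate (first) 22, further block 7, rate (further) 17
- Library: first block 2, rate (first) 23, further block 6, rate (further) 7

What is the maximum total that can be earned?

Order all 8 blocks by rate: Library/T1 23 > Cleanup/T1 22 > Coat Drive/T1 20 > Coat Drive/T2 19 > Tutoring/T1 18 > Cleanup/T2 17 > Library/T2 7 > Tutoring/T2 3.
Library/T1 (23): +2 → 29 left.
Cleanup T1 at 22: fill all 2 → 27 left.
Fill Coat Drive T1 block (8 at 20) → 19 left.
Coat Drive T2 at 19: fill all 8 → 11 left.
Fill Tutoring T1 block (10 at 18) → 1 left.
Cleanup T2 at 17: only 1 left, fill 1.
Total = 23×2 + 22×2 + 20×8 + 19×8 + 18×10 + 17×1 = 599.

599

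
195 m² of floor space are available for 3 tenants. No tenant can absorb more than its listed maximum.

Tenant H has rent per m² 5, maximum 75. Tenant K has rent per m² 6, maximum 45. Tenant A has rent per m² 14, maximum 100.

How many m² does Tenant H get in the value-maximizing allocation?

Order the tenants by rent per m²: Tenant A 14 > Tenant K 6 > Tenant H 5.
Tenant A: +100 to 100 (cap) → 95 left.
Tenant K takes 45 to reach its cap of 45 → 50 left.
Tenant H: +50 (room for 75) → 50. Pool exhausted.

50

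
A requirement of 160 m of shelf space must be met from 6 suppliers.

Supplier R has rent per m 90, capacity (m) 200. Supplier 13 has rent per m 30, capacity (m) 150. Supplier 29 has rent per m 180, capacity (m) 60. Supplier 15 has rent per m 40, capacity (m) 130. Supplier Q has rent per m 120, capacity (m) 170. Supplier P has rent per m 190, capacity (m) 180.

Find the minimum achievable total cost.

4900

Fill from the cheapest supplier first.
Supplier 13 at 30: take all 150 m ; 10 still needed.
Take 10 from Supplier 15 at 40 to finish.
Supplier R, Supplier Q, Supplier 29, Supplier P: unused.
Cost = 150×30 + 10×40 = 4900.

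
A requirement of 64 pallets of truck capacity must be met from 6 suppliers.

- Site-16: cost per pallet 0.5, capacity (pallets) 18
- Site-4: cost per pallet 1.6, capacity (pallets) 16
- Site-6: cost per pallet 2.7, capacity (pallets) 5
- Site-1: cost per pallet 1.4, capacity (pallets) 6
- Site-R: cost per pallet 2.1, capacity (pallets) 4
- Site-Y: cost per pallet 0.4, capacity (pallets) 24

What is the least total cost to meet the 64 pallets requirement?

52.6

Use suppliers in increasing cost order.
Take 24 from Site-Y at 0.4 → need 40 more.
Take 18 from Site-16 at 0.5 → need 22 more.
Site-1 at 1.4: take all 6 pallets → 16 still needed.
Take 16 from Site-4 at 1.6 → need 0 more.
Site-R, Site-6: unused.
Cost = 24×0.4 + 18×0.5 + 6×1.4 + 16×1.6 = 52.6.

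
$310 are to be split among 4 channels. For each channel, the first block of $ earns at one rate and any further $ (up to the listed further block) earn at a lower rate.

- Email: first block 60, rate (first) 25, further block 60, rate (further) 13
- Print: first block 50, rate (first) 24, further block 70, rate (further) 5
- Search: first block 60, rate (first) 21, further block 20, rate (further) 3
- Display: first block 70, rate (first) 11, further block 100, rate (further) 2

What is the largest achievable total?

Treat each block as its own option and order by rate: Email/first 25 > Print/first 24 > Search/first 21 > Email/second 13 > Display/first 11 > Print/second 5 > Search/second 3 > Display/second 2.
Email first at 25: fill all 60 — 250 left.
Print/first (24): +50 — 200 left.
Fill Search first block (60 at 21) — 140 left.
Email second at 13: fill all 60 — 80 left.
Display/first (11): +70 — 10 left.
Print second at 5: only 10 left, fill 10.
Total = 25×60 + 24×50 + 21×60 + 13×60 + 11×70 + 5×10 = 5560.

5560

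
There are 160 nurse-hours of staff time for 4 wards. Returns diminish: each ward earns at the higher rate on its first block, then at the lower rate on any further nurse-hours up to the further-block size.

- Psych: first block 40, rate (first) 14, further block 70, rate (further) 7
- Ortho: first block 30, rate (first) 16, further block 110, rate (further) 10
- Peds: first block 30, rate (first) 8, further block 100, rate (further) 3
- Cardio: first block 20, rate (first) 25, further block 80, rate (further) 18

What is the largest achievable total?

2840

Rank every tier by rate: Cardio/tier1 25 > Cardio/tier2 18 > Ortho/tier1 16 > Psych/tier1 14 > Ortho/tier2 10 > Peds/tier1 8 > Psych/tier2 7 > Peds/tier2 3.
Cardio/tier1 (25): +20 — 140 left.
Cardio/tier2 (18): +80 — 60 left.
Fill Ortho tier1 block (30 at 16) — 30 left.
Psych tier1 at 14: only 30 left, fill 30.
Total = 25×20 + 18×80 + 16×30 + 14×30 = 2840.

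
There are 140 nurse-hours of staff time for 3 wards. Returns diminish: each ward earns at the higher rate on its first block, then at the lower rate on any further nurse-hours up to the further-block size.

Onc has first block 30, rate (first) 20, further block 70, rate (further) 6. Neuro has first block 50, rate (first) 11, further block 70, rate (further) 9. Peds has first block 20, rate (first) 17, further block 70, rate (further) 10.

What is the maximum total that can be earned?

1890

Treat each block as its own option and order by rate: Onc/first 20 > Peds/first 17 > Neuro/first 11 > Peds/second 10 > Neuro/second 9 > Onc/second 6.
Onc first at 20: fill all 30 → 110 left.
Peds/first (17): +20 → 90 left.
Fill Neuro first block (50 at 11) → 40 left.
Peds/second: +40 of 70 at 10; pool empty.
Total = 20×30 + 17×20 + 11×50 + 10×40 = 1890.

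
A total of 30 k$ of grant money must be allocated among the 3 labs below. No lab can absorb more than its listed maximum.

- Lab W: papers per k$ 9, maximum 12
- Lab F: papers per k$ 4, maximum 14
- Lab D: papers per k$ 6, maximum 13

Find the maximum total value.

206

Rank by papers per k$: Lab W 9 > Lab D 6 > Lab F 4.
Lab W: +12 to 12 (cap) → 18 left.
Give Lab D 13 to hit its cap of 13 → 5 left.
Only 5 left; Lab F takes them to reach 5.
Total = 9×12 + 4×5 + 6×13 = 206.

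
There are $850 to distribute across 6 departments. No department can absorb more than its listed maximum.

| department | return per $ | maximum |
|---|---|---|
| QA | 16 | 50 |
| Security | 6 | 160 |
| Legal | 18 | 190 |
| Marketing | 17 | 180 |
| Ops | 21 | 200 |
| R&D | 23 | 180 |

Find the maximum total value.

15920

Order the departments by return per $: R&D 23 > Ops 21 > Legal 18 > Marketing 17 > QA 16 > Security 6.
Give R&D 180 to hit its cap of 180 ; 670 left.
Ops takes 200 to reach its cap of 200 ; 470 left.
Give Legal 190 to hit its cap of 190 ; 280 left.
Give Marketing 180 to hit its cap of 180 ; 100 left.
QA: +50 to 50 (cap) ; 50 left.
Security: +50 (room for 160) → 50. Pool exhausted.
Total = 16×50 + 6×50 + 18×190 + 17×180 + 21×200 + 23×180 = 15920.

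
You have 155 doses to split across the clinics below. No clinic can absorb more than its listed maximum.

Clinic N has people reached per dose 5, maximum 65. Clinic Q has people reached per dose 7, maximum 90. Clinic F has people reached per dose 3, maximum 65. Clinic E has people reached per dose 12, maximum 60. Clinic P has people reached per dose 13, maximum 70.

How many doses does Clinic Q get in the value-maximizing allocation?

25

Order the clinics by people reached per dose: Clinic P 13 > Clinic E 12 > Clinic Q 7 > Clinic N 5 > Clinic F 3.
Clinic P takes 70 to reach its cap of 70 ; 85 left.
Clinic E takes 60 to reach its cap of 60 ; 25 left.
Clinic Q: +25 (room for 90) → 25. Pool exhausted.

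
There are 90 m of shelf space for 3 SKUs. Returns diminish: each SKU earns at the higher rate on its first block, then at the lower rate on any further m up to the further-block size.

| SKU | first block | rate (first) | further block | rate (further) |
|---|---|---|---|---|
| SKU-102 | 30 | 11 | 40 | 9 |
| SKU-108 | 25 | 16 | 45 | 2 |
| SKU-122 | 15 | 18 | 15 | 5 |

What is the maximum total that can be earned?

Treat each block as its own option and order by rate: SKU-122/first 18 > SKU-108/first 16 > SKU-102/first 11 > SKU-102/second 9 > SKU-122/second 5 > SKU-108/second 2.
SKU-122 first at 18: fill all 15 → 75 left.
SKU-108 first at 16: fill all 25 → 50 left.
SKU-102 first at 11: fill all 30 → 20 left.
20 remain; put them into SKU-102 second at 9.
Total = 18×15 + 16×25 + 11×30 + 9×20 = 1180.

1180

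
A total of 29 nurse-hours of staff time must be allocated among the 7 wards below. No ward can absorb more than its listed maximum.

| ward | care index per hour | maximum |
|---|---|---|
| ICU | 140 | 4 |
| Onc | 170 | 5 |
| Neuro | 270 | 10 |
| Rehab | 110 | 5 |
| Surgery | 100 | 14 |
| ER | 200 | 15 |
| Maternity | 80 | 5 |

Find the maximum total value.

6380

Rank by care index per hour: Neuro 270 > ER 200 > Onc 170 > ICU 140 > Rehab 110 > Surgery 100 > Maternity 80.
Give Neuro 10 to hit its cap of 10 ; 19 left.
ER takes 15 to reach its cap of 15 ; 4 left.
Onc has room for 5 but only 4 remain, so it gets 4.
Total = 170×4 + 270×10 + 200×15 = 6380.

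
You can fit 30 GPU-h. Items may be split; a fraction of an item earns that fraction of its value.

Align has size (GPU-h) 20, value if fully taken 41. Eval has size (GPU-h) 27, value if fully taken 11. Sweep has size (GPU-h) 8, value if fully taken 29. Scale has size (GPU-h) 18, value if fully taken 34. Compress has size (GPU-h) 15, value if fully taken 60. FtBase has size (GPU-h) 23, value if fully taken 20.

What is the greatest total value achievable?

103.35

Rank by value-to-size ratio: Compress 60/15≈4, Sweep 29/8≈3.62, Align 41/20≈2.05, Scale 34/18≈1.89, FtBase 20/23≈0.87, Eval 11/27≈0.407.
Take all of Compress (15 GPU-h, value 60) — 15 GPU-h left.
All 8 GPU-h of Sweep fit (value 29) — 7 remain.
Fill the last 7 GPU-h with part of Align: 7/20 of it earns 14.35.
Total value = 103.35.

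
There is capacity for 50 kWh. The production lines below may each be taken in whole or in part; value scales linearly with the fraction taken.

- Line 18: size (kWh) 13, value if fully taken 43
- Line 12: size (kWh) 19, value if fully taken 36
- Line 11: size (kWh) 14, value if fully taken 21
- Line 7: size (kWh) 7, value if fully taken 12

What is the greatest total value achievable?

107.5

Best value per unit of size first: Line 18 43/13≈3.31, Line 12 36/19≈1.89, Line 7 12/7≈1.71, Line 11 21/14≈1.5.
All 13 kWh of Line 18 fit (value 43) — 37 remain.
Take all of Line 12 (19 kWh, value 36) — 18 kWh left.
Line 7: take in full, 7 kWh for value 12 — 11 left.
Only 11 kWh remain; take 11/14 of Line 11 for value 21×11/14 = 16.5.
Total value = 107.5.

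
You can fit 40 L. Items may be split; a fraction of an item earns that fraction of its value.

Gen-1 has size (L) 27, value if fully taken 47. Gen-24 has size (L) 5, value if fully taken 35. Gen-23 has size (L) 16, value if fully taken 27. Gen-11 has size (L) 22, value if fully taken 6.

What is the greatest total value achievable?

95.5

Rank by value-to-size ratio: Gen-24 35/5≈7, Gen-1 47/27≈1.74, Gen-23 27/16≈1.69, Gen-11 6/22≈0.273.
Gen-24: take in full, 5 L for value 35 → 35 left.
All 27 L of Gen-1 fit (value 47) → 8 remain.
Only 8 L remain; take 8/16 of Gen-23 for value 27×8/16 = 13.5.
Total value = 95.5.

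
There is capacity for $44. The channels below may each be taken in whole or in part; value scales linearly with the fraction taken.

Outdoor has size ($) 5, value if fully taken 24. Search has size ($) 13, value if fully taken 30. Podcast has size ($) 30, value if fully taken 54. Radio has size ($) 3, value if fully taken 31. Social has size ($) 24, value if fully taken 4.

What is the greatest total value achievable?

126.4

Best value per unit of size first: Radio 31/3≈10.3, Outdoor 24/5≈4.8, Search 30/13≈2.31, Podcast 54/30≈1.8, Social 4/24≈0.167.
Radio: take in full, 3 $ for value 31 → 41 left.
Take all of Outdoor (5 $, value 24) → 36 $ left.
Take all of Search (13 $, value 30) → 23 $ left.
23 $ left: a 23/30 share of Podcast gives 54×23/30 = 41.4.
Total value = 126.4.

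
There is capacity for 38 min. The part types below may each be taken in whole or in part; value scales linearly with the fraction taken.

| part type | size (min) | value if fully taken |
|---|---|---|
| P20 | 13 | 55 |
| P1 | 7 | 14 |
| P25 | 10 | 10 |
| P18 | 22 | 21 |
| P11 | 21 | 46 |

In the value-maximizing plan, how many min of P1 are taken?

Rank by value-to-size ratio: P20 55/13≈4.23, P11 46/21≈2.19, P1 14/7≈2, P25 10/10≈1, P18 21/22≈0.955.
P20: take in full, 13 min for value 55 → 25 left.
Take all of P11 (21 min, value 46) → 4 min left.
Only 4 min remain; take 4/7 of P1 for value 14×4/7 = 8.

4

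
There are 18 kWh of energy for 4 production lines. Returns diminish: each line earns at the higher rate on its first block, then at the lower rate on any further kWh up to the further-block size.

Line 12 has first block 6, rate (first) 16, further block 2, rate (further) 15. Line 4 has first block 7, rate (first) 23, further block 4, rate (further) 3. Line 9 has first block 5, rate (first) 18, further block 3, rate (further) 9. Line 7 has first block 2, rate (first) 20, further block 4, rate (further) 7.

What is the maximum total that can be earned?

355

Treat each block as its own option and order by rate: Line 4/first 23 > Line 7/first 20 > Line 9/first 18 > Line 12/first 16 > Line 12/second 15 > Line 9/second 9 > Line 7/second 7 > Line 4/second 3.
Fill Line 4 first block (7 at 23) → 11 left.
Fill Line 7 first block (2 at 20) → 9 left.
Fill Line 9 first block (5 at 18) → 4 left.
4 remain; put them into Line 12 first at 16.
Total = 23×7 + 20×2 + 18×5 + 16×4 = 355.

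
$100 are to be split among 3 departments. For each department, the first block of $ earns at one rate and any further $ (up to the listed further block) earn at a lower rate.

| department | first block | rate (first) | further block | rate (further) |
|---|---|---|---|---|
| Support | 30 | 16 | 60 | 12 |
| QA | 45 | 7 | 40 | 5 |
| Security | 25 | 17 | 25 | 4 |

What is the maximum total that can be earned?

Order all 6 blocks by rate: Security/first 17 > Support/first 16 > Support/second 12 > QA/first 7 > QA/second 5 > Security/second 4.
Fill Security first block (25 at 17) → 75 left.
Fill Support first block (30 at 16) → 45 left.
45 remain; put them into Support second at 12.
Total = 17×25 + 16×30 + 12×45 = 1445.

1445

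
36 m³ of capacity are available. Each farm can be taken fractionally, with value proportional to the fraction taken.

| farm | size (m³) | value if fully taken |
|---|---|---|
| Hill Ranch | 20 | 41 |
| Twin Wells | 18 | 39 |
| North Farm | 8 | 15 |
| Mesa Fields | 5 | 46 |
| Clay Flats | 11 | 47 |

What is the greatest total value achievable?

Rank by value-to-size ratio: Mesa Fields 46/5≈9.2, Clay Flats 47/11≈4.27, Twin Wells 39/18≈2.17, Hill Ranch 41/20≈2.05, North Farm 15/8≈1.88.
Take all of Mesa Fields (5 m³, value 46) ; 31 m³ left.
Clay Flats: take in full, 11 m³ for value 47 ; 20 left.
Twin Wells: take in full, 18 m³ for value 39 ; 2 left.
2 m³ left: a 2/20 share of Hill Ranch gives 41×2/20 = 4.1.
Total value = 136.1.

136.1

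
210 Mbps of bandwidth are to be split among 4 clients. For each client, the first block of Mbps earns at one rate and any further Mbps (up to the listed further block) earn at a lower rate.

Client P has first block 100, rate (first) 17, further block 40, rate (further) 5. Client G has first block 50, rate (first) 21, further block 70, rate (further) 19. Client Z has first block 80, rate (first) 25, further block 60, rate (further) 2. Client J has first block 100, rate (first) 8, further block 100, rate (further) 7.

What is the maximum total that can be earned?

Treat each block as its own option and order by rate: Client Z/T1 25 > Client G/T1 21 > Client G/T2 19 > Client P/T1 17 > Client J/T1 8 > Client J/T2 7 > Client P/T2 5 > Client Z/T2 2.
Client Z/T1 (25): +80 → 130 left.
Client G T1 at 21: fill all 50 → 80 left.
Fill Client G T2 block (70 at 19) → 10 left.
Client P T1 at 17: only 10 left, fill 10.
Total = 25×80 + 21×50 + 19×70 + 17×10 = 4550.

4550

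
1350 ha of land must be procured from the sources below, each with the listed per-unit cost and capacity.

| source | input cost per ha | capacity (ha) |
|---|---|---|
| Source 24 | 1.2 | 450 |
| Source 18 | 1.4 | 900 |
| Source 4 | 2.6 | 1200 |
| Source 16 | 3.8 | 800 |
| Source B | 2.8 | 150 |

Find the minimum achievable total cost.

1800

Use sources in increasing cost order.
Source 24 at 1.2: take all 450 ha ; 900 still needed.
Take 900 from Source 18 at 1.4 ; need 0 more.
Source 4, Source B, Source 16: unused.
Cost = 450×1.2 + 900×1.4 = 1800.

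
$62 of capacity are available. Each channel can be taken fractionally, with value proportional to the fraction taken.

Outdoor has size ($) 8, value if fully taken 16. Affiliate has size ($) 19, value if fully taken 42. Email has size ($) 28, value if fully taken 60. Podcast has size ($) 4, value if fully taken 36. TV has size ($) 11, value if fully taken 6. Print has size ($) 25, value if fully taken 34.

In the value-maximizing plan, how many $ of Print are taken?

Rank by value-to-size ratio: Podcast 36/4≈9, Affiliate 42/19≈2.21, Email 60/28≈2.14, Outdoor 16/8≈2, Print 34/25≈1.36, TV 6/11≈0.545.
Take all of Podcast (4 $, value 36) ; 58 $ left.
Affiliate: take in full, 19 $ for value 42 ; 39 left.
All 28 $ of Email fit (value 60) ; 11 remain.
Take all of Outdoor (8 $, value 16) ; 3 $ left.
3 $ left: a 3/25 share of Print gives 34×3/25 = 4.08.

3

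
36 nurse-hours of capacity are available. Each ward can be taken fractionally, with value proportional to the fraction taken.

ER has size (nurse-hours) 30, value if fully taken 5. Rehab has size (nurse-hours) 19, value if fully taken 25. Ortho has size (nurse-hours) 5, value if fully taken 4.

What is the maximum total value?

Sort by value density: Rehab 25/19≈1.32, Ortho 4/5≈0.8, ER 5/30≈0.167.
Take all of Rehab (19 nurse-hours, value 25) ; 17 nurse-hours left.
Take all of Ortho (5 nurse-hours, value 4) ; 12 nurse-hours left.
Fill the last 12 nurse-hours with part of ER: 12/30 of it earns 2.
Total value = 31.

31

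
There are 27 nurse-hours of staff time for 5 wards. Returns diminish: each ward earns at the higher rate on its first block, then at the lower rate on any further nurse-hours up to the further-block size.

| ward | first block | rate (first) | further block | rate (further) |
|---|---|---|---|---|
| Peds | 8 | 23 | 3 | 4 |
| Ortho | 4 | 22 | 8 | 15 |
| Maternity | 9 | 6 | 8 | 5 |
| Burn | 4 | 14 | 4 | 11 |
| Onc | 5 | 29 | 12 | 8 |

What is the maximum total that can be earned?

565

Order all 10 blocks by rate: Onc/T1 29 > Peds/T1 23 > Ortho/T1 22 > Ortho/T2 15 > Burn/T1 14 > Burn/T2 11 > Onc/T2 8 > Maternity/T1 6 > Maternity/T2 5 > Peds/T2 4.
Onc T1 at 29: fill all 5 ; 22 left.
Peds T1 at 23: fill all 8 ; 14 left.
Fill Ortho T1 block (4 at 22) ; 10 left.
Ortho/T2 (15): +8 ; 2 left.
Burn/T1: +2 of 4 at 14; pool empty.
Total = 29×5 + 23×8 + 22×4 + 15×8 + 14×2 = 565.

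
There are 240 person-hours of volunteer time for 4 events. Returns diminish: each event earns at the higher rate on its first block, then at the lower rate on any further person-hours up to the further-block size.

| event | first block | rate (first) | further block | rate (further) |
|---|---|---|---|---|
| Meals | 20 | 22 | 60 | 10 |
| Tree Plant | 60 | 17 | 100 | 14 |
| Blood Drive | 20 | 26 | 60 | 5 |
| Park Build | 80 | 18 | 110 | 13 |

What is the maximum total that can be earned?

Rank every tier by rate: Blood Drive/first 26 > Meals/first 22 > Park Build/first 18 > Tree Plant/first 17 > Tree Plant/second 14 > Park Build/second 13 > Meals/second 10 > Blood Drive/second 5.
Fill Blood Drive first block (20 at 26) ; 220 left.
Fill Meals first block (20 at 22) ; 200 left.
Park Build/first (18): +80 ; 120 left.
Fill Tree Plant first block (60 at 17) ; 60 left.
Tree Plant/second: +60 of 100 at 14; pool empty.
Total = 26×20 + 22×20 + 18×80 + 17×60 + 14×60 = 4260.

4260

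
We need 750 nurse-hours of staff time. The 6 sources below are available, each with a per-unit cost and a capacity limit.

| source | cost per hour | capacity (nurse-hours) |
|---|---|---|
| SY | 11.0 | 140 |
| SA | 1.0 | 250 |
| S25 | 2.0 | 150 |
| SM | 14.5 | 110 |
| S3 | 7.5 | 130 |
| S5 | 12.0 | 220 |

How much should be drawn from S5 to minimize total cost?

Cheapest first:
Take 250 from SA at 1.0 ; need 500 more.
S25 at 2.0: take all 150 nurse-hours ; 350 still needed.
S3 at 7.5: take all 130 nurse-hours ; 220 still needed.
SY at 11.0: take all 140 nurse-hours ; 80 still needed.
S5 (12.0): take the remaining 80 ; done.
SM: unused.

80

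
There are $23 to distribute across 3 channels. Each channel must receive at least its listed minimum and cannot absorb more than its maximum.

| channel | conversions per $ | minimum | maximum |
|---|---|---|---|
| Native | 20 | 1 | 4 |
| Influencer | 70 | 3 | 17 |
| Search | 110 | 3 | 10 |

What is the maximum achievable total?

1960

Meeting every minimum uses 1+3+3 = 7 $, leaving 16.
Rank by conversions per $: Search 110 > Influencer 70 > Native 20.
Give Search 7 more to hit its cap of 10 — 9 left.
Influencer: +9 (room for 14) → 12. Pool exhausted.
Total = 20×1 + 70×12 + 110×10 = 1960.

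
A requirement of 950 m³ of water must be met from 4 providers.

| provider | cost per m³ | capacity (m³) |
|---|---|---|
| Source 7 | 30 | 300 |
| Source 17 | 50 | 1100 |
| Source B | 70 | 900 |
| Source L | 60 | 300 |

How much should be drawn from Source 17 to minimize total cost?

Fill from the cheapest provider first.
Source 7 (30): use full 300 — 650 m³ to go.
Take 650 from Source 17 at 50 to finish.
Source L, Source B: unused.

650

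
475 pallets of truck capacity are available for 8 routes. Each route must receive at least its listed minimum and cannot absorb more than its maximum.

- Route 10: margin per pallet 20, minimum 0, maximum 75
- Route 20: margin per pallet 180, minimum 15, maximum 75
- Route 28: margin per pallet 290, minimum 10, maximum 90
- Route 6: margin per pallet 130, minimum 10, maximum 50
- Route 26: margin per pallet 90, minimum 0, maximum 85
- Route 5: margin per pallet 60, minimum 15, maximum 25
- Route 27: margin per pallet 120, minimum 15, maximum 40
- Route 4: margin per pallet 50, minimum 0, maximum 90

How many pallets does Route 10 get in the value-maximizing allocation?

Meeting every minimum uses 0+15+10+10+0+15+15+0 = 65 pallets, leaving 410.
Highest margin per pallet first: Route 28 290 > Route 20 180 > Route 6 130 > Route 27 120 > Route 26 90 > Route 5 60 > Route 4 50 > Route 10 20.
Give Route 28 80 more to hit its cap of 90 ; 330 left.
Route 20 takes 60 more to reach its cap of 75 ; 270 left.
Give Route 6 40 more to hit its cap of 50 ; 230 left.
Route 27: +25 to 40 (cap) ; 205 left.
Route 26: +85 to 85 (cap) ; 120 left.
Route 5: +10 to 25 (cap) ; 110 left.
Give Route 4 90 more to hit its cap of 90 ; 20 left.
Route 10 has room for 75 more but only 20 remain, so it gets 20.

20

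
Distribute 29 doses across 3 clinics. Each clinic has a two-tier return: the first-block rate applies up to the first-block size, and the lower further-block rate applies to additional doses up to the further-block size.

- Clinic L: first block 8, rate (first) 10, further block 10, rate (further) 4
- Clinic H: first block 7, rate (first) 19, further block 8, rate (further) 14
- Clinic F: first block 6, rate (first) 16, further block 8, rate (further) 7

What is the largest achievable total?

421

Rank every tier by rate: Clinic H/T1 19 > Clinic F/T1 16 > Clinic H/T2 14 > Clinic L/T1 10 > Clinic F/T2 7 > Clinic L/T2 4.
Clinic H T1 at 19: fill all 7 — 22 left.
Fill Clinic F T1 block (6 at 16) — 16 left.
Clinic H/T2 (14): +8 — 8 left.
Clinic L T1 at 10: fill all 8 — 0 left.
Total = 19×7 + 16×6 + 14×8 + 10×8 = 421.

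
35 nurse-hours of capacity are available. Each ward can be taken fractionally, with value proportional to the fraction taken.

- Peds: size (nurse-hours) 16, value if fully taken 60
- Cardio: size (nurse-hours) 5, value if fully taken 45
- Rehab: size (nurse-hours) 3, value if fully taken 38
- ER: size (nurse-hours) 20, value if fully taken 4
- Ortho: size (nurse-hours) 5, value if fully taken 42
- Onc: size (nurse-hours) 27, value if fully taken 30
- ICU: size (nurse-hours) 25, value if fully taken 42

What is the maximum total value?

195.08

Rank by value-to-size ratio: Rehab 38/3≈12.7, Cardio 45/5≈9, Ortho 42/5≈8.4, Peds 60/16≈3.75, ICU 42/25≈1.68, Onc 30/27≈1.11, ER 4/20≈0.2.
All 3 nurse-hours of Rehab fit (value 38) — 32 remain.
All 5 nurse-hours of Cardio fit (value 45) — 27 remain.
Take all of Ortho (5 nurse-hours, value 42) — 22 nurse-hours left.
All 16 nurse-hours of Peds fit (value 60) — 6 remain.
Fill the last 6 nurse-hours with part of ICU: 6/25 of it earns 10.08.
Total value = 195.08.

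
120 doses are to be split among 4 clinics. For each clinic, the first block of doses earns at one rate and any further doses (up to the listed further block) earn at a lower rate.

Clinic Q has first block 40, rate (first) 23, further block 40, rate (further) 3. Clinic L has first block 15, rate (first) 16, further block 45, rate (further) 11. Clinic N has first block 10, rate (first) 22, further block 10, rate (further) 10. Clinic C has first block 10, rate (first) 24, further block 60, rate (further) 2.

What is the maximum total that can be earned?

Rank every tier by rate: Clinic C/first 24 > Clinic Q/first 23 > Clinic N/first 22 > Clinic L/first 16 > Clinic L/second 11 > Clinic N/second 10 > Clinic Q/second 3 > Clinic C/second 2.
Fill Clinic C first block (10 at 24) — 110 left.
Clinic Q first at 23: fill all 40 — 70 left.
Clinic N first at 22: fill all 10 — 60 left.
Clinic L first at 16: fill all 15 — 45 left.
Clinic L second at 11: fill all 45 — 0 left.
Total = 24×10 + 23×40 + 22×10 + 16×15 + 11×45 = 2115.

2115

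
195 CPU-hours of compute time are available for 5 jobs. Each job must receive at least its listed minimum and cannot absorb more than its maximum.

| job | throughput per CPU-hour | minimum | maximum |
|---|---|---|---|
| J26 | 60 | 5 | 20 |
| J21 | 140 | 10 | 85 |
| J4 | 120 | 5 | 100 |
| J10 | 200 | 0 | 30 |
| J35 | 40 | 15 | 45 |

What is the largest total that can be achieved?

Meeting every minimum uses 5+10+5+0+15 = 35 CPU-hours, leaving 160.
Order the jobs by throughput per CPU-hour: J10 200 > J21 140 > J4 120 > J26 60 > J35 40.
J10: +30 to 30 (cap) — 130 left.
J21: +75 to 85 (cap) — 55 left.
Only 55 left; J4 takes them to reach 60.
Total = 60×5 + 140×85 + 120×60 + 200×30 + 40×15 = 26000.

26000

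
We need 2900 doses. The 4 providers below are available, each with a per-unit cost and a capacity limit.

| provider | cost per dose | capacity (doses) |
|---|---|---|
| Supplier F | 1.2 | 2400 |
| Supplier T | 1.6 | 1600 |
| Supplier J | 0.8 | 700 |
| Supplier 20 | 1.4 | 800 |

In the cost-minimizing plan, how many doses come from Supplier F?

2200

Use providers in increasing cost order.
Supplier J (0.8): use full 700 ; 2200 doses to go.
Supplier F (1.2): take the remaining 2200 ; done.
Supplier 20, Supplier T: unused.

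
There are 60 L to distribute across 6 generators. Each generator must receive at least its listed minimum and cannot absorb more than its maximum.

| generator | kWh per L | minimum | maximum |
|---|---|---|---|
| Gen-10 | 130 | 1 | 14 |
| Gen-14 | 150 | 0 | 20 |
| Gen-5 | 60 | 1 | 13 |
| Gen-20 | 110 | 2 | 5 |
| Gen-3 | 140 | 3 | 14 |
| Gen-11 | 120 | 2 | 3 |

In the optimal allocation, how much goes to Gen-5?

Meeting every minimum uses 1+0+1+2+3+2 = 9 L, leaving 51.
Rank by kWh per L: Gen-14 150 > Gen-3 140 > Gen-10 130 > Gen-11 120 > Gen-20 110 > Gen-5 60.
Gen-14: +20 to 20 (cap) ; 31 left.
Give Gen-3 11 more to hit its cap of 14 ; 20 left.
Gen-10: +13 to 14 (cap) ; 7 left.
Gen-11: +1 to 3 (cap) ; 6 left.
Gen-20: +3 to 5 (cap) ; 3 left.
Gen-5: +3 (room for 12) → 4. Pool exhausted.

4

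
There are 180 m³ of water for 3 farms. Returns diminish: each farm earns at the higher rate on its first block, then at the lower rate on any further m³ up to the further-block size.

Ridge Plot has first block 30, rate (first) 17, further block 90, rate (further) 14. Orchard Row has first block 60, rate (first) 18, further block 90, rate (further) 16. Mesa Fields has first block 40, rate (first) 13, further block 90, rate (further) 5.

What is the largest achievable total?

3030

Rank every tier by rate: Orchard Row/T1 18 > Ridge Plot/T1 17 > Orchard Row/T2 16 > Ridge Plot/T2 14 > Mesa Fields/T1 13 > Mesa Fields/T2 5.
Orchard Row/T1 (18): +60 → 120 left.
Ridge Plot/T1 (17): +30 → 90 left.
Orchard Row/T2 (16): +90 → 0 left.
Total = 18×60 + 17×30 + 16×90 = 3030.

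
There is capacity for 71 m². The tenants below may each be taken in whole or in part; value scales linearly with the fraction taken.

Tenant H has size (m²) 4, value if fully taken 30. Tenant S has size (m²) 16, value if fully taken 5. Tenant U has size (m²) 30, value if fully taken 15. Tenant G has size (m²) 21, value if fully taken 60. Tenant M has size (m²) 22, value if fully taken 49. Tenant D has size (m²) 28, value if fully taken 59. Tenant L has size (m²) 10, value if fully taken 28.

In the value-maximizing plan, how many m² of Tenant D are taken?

Sort by value density: Tenant H 30/4≈7.5, Tenant G 60/21≈2.86, Tenant L 28/10≈2.8, Tenant M 49/22≈2.23, Tenant D 59/28≈2.11, Tenant U 15/30≈0.5, Tenant S 5/16≈0.312.
Tenant H: take in full, 4 m² for value 30 — 67 left.
Tenant G: take in full, 21 m² for value 60 — 46 left.
All 10 m² of Tenant L fit (value 28) — 36 remain.
Take all of Tenant M (22 m², value 49) — 14 m² left.
Only 14 m² remain; take 14/28 of Tenant D for value 59×14/28 = 29.5.

14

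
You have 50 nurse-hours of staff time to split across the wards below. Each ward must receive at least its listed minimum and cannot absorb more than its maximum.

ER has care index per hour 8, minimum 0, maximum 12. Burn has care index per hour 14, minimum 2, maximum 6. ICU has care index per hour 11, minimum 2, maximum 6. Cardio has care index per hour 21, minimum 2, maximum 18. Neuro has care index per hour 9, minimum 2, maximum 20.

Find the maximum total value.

Meeting every minimum uses 0+2+2+2+2 = 8 nurse-hours, leaving 42.
Rank by care index per hour: Cardio 21 > Burn 14 > ICU 11 > Neuro 9 > ER 8.
Cardio: +16 to 18 (cap) — 26 left.
Burn takes 4 more to reach its cap of 6 — 22 left.
Give ICU 4 more to hit its cap of 6 — 18 left.
Neuro takes 18 more to reach its cap of 20 — 0 left.
Total = 14×6 + 11×6 + 21×18 + 9×20 = 708.

708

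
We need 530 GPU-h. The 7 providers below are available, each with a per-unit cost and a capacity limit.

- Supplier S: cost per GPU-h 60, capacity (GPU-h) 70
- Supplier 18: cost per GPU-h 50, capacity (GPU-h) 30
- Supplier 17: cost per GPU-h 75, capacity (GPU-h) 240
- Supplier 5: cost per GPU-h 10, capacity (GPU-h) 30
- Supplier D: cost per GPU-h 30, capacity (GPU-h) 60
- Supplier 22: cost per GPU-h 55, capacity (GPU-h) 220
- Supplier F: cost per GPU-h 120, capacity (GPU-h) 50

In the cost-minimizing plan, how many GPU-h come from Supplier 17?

120

Use providers in increasing cost order.
Take 30 from Supplier 5 at 10 — need 500 more.
Supplier D (30): use full 60 — 440 GPU-h to go.
Take 30 from Supplier 18 at 50 — need 410 more.
Take 220 from Supplier 22 at 55 — need 190 more.
Take 70 from Supplier S at 60 — need 120 more.
Supplier 17 at 75: take 120 of its 240 — requirement met.
Supplier F: unused.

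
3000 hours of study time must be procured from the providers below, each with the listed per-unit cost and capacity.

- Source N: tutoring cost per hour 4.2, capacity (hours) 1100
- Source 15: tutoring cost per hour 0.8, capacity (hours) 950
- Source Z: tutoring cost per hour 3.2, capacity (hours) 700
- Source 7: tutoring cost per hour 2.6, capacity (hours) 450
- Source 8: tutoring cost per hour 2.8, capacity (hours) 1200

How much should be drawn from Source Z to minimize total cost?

Use providers in increasing cost order.
Take 950 from Source 15 at 0.8 ; need 2050 more.
Source 7 (2.6): use full 450 ; 1600 hours to go.
Take 1200 from Source 8 at 2.8 ; need 400 more.
Source Z at 3.2: take 400 of its 700 ; requirement met.
Source N: unused.

400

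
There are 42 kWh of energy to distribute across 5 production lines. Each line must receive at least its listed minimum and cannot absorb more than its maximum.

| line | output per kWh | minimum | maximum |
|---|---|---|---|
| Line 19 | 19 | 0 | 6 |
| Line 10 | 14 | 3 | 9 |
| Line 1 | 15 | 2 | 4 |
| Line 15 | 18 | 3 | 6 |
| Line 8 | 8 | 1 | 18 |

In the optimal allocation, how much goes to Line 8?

Meeting every minimum uses 0+3+2+3+1 = 9 kWh, leaving 33.
Highest output per kWh first: Line 19 19 > Line 15 18 > Line 1 15 > Line 10 14 > Line 8 8.
Give Line 19 6 more to hit its cap of 6 ; 27 left.
Line 15 takes 3 more to reach its cap of 6 ; 24 left.
Line 1 takes 2 more to reach its cap of 4 ; 22 left.
Line 10: +6 to 9 (cap) ; 16 left.
Only 16 left; Line 8 takes them to reach 17.

17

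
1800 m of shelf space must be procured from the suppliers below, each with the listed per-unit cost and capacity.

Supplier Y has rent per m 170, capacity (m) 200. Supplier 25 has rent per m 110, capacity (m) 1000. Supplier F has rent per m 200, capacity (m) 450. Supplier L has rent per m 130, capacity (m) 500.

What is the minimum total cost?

Cheapest first:
Take 1000 from Supplier 25 at 110 — need 800 more.
Supplier L at 130: take all 500 m — 300 still needed.
Supplier Y at 170: take all 200 m — 100 still needed.
Supplier F at 200: take 100 of its 450 — requirement met.
Cost = 1000×110 + 500×130 + 200×170 + 100×200 = 229000.

229000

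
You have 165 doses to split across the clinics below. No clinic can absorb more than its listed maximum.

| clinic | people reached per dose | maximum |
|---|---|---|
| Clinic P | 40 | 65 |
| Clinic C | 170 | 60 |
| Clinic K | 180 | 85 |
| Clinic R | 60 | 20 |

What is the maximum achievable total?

Highest people reached per dose first: Clinic K 180 > Clinic C 170 > Clinic R 60 > Clinic P 40.
Clinic K: +85 to 85 (cap) → 80 left.
Clinic C takes 60 to reach its cap of 60 → 20 left.
Give Clinic R 20 to hit its cap of 20 → 0 left.
Total = 170×60 + 180×85 + 60×20 = 26700.

26700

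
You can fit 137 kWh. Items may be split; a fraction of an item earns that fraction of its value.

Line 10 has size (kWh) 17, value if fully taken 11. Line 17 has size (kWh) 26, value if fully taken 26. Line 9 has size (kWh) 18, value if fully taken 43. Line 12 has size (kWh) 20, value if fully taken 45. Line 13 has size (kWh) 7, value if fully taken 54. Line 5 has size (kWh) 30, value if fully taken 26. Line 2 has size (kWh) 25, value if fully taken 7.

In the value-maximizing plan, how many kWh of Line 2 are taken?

Rank by value-to-size ratio: Line 13 54/7≈7.71, Line 9 43/18≈2.39, Line 12 45/20≈2.25, Line 17 26/26≈1, Line 5 26/30≈0.867, Line 10 11/17≈0.647, Line 2 7/25≈0.28.
All 7 kWh of Line 13 fit (value 54) ; 130 remain.
Line 9: take in full, 18 kWh for value 43 ; 112 left.
All 20 kWh of Line 12 fit (value 45) ; 92 remain.
All 26 kWh of Line 17 fit (value 26) ; 66 remain.
Take all of Line 5 (30 kWh, value 26) ; 36 kWh left.
Take all of Line 10 (17 kWh, value 11) ; 19 kWh left.
19 kWh left: a 19/25 share of Line 2 gives 7×19/25 = 5.32.

19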